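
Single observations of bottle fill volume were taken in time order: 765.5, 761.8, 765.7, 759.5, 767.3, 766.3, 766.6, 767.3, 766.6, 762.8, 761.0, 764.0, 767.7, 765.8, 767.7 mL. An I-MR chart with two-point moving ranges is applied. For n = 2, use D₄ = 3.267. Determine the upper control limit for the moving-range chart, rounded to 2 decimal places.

9.43

Moving ranges: 3.7, 3.9, 6.2, 7.8, 1.0, 0.3, 0.7, 0.7, 3.8, 1.8, 3.0, 3.7, 1.9, 1.9; M̄R̄ = 40.4000 / 14 = 2.8857
UCL_MR = D₄·M̄R̄ = 3.267 × 2.8857 = 9.4276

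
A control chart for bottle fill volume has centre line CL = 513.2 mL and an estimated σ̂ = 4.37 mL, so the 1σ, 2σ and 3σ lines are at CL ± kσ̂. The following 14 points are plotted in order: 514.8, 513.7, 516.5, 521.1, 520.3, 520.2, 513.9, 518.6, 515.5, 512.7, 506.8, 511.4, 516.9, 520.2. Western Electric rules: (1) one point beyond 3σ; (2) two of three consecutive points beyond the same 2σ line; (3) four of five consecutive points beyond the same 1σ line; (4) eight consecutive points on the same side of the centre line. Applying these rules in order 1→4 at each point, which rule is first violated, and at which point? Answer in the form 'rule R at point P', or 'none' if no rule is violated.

Zone of each point (C = within 1σ̂, B = 1σ̂–2σ̂, A = 2σ̂–3σ̂, * = beyond 3σ̂; sign = side of CL): 1:+C, 2:+C, 3:+C, 4:+B, 5:+B, 6:+B, 7:+C, 8:+B, 9:+C, 10:-C, 11:-B, 12:-C, 13:+C, 14:+B
Rule 3 (four of five consecutive points beyond the same 1σ limit) is satisfied at point 8.

rule 3 at point 8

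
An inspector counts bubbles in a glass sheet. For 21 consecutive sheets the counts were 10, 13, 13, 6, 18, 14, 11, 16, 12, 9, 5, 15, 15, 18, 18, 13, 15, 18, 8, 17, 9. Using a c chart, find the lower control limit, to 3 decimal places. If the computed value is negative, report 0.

2.183

c̄ = (10 + 13 + 13 + 6 + 18 + 14 + 11 + 16 + 12 + 9 + 5 + 15 + 15 + 18 + 18 + 13 + 15 + 18 + 8 + 17 + 9) / 21 = 273 / 21 = 13.0000
LCL = c̄ − 3√c̄ = 13.0000 − 3 × 3.6056 = 2.1833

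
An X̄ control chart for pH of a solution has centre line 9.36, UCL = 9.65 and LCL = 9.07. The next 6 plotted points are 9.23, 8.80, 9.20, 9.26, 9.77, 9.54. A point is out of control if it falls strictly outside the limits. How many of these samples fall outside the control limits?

2

Compare each point to [9.07, 9.65]: sample 2 = 8.80 < LCL; sample 5 = 9.77 > UCL.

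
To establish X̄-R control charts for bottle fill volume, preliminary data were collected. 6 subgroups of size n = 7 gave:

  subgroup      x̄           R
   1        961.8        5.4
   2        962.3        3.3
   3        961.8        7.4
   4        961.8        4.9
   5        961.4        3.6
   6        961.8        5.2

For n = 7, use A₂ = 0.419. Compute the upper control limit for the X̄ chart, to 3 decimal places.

X̄̄ = (961.8 + 962.3 + 961.8 + 961.8 + 961.4 + 961.8) / 6 = 5770.9000 / 6 = 961.8167
R̄ = (5.4 + 3.3 + 7.4 + 4.9 + 3.6 + 5.2) / 6 = 29.8000 / 6 = 4.9667
UCL = X̄̄ + A₂·R̄ = 961.8167 + 0.419 × 4.9667 = 963.8977

963.898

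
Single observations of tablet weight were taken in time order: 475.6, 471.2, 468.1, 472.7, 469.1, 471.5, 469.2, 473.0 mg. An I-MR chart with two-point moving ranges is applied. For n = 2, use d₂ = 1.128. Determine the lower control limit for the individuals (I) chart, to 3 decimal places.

462.105

X̄ = (475.6 + 471.2 + 468.1 + 472.7 + 469.1 + 471.5 + 469.2 + 473.0) / 8 = 471.3000
Moving ranges: 4.4, 3.1, 4.6, 3.6, 2.4, 2.3, 3.8; M̄R̄ = 24.2000 / 7 = 3.4571
LCL = X̄ − 3·M̄R̄/d₂ = 471.3000 − 3 × 3.4571 / 1.128 = 462.1055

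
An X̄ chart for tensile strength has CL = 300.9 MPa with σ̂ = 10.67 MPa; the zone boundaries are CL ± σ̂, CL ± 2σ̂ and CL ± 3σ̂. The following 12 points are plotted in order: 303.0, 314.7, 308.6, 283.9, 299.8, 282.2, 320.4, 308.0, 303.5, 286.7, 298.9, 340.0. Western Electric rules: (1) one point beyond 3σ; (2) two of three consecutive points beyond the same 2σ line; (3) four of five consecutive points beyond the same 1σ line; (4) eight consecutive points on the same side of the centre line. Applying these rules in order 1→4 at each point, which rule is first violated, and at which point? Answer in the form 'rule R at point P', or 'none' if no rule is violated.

Zone of each point (C = within 1σ̂, B = 1σ̂–2σ̂, A = 2σ̂–3σ̂, * = beyond 3σ̂; sign = side of CL): 1:+C, 2:+B, 3:+C, 4:-B, 5:-C, 6:-B, 7:+B, 8:+C, 9:+C, 10:-B, 11:-C, 12:+*
Rule 1 (one point beyond the 3σ limits) is satisfied at point 12.

rule 1 at point 12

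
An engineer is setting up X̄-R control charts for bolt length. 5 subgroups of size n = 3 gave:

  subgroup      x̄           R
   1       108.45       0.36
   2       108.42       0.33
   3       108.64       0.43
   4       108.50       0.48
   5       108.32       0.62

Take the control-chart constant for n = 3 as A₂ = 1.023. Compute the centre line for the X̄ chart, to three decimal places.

108.466

X̄̄ = (108.45 + 108.42 + 108.64 + 108.50 + 108.32) / 5 = 542.3300 / 5 = 108.4660
CL = X̄̄ = 108.4660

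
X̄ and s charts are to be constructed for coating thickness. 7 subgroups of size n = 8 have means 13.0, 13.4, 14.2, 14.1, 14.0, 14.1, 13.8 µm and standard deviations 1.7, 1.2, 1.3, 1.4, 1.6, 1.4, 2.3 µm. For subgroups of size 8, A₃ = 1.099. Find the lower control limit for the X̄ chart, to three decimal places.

X̄̄ = (13.0 + 13.4 + 14.2 + 14.1 + 14.0 + 14.1 + 13.8) / 7 = 13.8000
s̄ = (1.7 + 1.2 + 1.3 + 1.4 + 1.6 + 1.4 + 2.3) / 7 = 1.5571
LCL = X̄̄ − A₃·s̄ = 13.8000 − 1.099 × 1.5571 = 12.0887

12.089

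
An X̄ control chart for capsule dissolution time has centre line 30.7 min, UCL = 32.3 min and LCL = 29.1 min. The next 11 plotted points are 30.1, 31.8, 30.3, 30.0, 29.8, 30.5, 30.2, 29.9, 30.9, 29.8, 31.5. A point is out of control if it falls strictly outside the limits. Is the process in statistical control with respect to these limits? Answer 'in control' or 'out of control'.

All 11 points lie within [29.1, 32.3].

in control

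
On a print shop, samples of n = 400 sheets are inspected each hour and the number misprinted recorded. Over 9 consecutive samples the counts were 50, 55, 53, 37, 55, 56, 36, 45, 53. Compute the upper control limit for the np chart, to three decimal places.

p̄ = Σdᵢ / (k·n) = 440 / (9 × 400) = 0.12222
UCL = np̄ + 3·√(np̄(1−p̄)) = 48.8889 + 3 × √(48.8889×0.87778) = 48.8889 + 3 × 6.5508 = 68.5414

68.541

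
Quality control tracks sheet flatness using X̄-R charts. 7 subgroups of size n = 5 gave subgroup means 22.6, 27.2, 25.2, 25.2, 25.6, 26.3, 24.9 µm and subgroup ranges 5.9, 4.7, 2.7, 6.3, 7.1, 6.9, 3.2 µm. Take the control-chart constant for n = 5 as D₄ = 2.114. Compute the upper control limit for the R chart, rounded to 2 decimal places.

11.11

R̄ = (5.9 + 4.7 + 2.7 + 6.3 + 7.1 + 6.9 + 3.2) / 7 = 36.8000 / 7 = 5.2571
UCL_R = D₄·R̄ = 2.114 × 5.2571 = 11.1136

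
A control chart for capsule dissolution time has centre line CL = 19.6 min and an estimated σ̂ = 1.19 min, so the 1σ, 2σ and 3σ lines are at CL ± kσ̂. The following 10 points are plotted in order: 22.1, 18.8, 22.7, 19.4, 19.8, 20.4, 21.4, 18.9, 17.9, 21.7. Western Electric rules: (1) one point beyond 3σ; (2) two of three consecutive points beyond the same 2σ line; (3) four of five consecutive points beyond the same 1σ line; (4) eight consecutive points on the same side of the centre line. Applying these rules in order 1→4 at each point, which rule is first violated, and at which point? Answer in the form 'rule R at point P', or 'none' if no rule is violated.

Zone of each point (C = within 1σ̂, B = 1σ̂–2σ̂, A = 2σ̂–3σ̂, * = beyond 3σ̂; sign = side of CL): 1:+A, 2:-C, 3:+A, 4:-C, 5:+C, 6:+C, 7:+B, 8:-C, 9:-B, 10:+B
Rule 2 (two of three consecutive points beyond the same 2σ limit) is satisfied at point 3.

rule 2 at point 3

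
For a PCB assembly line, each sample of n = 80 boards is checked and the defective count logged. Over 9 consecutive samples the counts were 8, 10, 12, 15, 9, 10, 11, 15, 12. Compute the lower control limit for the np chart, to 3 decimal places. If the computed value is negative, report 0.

1.977

p̄ = Σdᵢ / (k·n) = 102 / (9 × 80) = 0.14167
LCL = np̄ − 3·√(np̄(1−p̄)) = 11.3333 − 3 × 3.1189 = 1.9765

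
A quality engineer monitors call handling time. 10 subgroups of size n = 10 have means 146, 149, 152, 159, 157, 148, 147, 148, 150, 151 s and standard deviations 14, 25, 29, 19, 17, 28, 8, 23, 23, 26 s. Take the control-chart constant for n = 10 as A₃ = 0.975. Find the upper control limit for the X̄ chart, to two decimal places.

171.37

X̄̄ = (146 + 149 + 152 + 159 + 157 + 148 + 147 + 148 + 150 + 151) / 10 = 150.7000
s̄ = (14 + 25 + 29 + 19 + 17 + 28 + 8 + 23 + 23 + 26) / 10 = 21.2000
UCL = X̄̄ + A₃·s̄ = 150.7000 + 0.975 × 21.2000 = 171.3700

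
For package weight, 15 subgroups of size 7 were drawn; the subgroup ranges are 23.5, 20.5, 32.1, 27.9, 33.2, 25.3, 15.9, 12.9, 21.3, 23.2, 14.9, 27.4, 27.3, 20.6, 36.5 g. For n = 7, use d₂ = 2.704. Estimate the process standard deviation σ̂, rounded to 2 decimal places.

8.94

R̄ = (23.5 + 20.5 + 32.1 + 27.9 + 33.2 + 25.3 + 15.9 + 12.9 + 21.3 + 23.2 + 14.9 + 27.4 + 27.3 + 20.6 + 36.5) / 15 = 24.1667
σ̂ = R̄ / d₂ = 24.1667 / 2.704 = 8.9374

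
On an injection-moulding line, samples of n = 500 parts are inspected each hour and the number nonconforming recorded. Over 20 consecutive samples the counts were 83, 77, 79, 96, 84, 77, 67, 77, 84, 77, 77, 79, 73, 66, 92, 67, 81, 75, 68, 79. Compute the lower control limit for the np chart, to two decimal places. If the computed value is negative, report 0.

53.57

p̄ = Σdᵢ / (k·n) = 1558 / (20 × 500) = 0.15580
LCL = np̄ − 3·√(np̄(1−p̄)) = 77.9000 − 3 × 8.1095 = 53.5716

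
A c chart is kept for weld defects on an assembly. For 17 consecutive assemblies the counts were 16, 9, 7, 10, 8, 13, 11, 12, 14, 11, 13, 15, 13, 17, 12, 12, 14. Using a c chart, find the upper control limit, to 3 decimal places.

c̄ = (16 + 9 + 7 + 10 + 8 + 13 + 11 + 12 + 14 + 11 + 13 + 15 + 13 + 17 + 12 + 12 + 14) / 17 = 207 / 17 = 12.1765
UCL = c̄ + 3√c̄ = 12.1765 + 3 × √12.1765 = 12.1765 + 3 × 3.4895 = 22.6449

22.645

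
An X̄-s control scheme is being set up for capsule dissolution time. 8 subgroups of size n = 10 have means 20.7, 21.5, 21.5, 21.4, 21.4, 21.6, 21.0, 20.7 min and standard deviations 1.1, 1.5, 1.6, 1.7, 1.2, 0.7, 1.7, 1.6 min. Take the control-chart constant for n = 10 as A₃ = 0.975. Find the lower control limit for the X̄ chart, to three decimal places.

X̄̄ = (20.7 + 21.5 + 21.5 + 21.4 + 21.4 + 21.6 + 21.0 + 20.7) / 8 = 21.2250
s̄ = (1.1 + 1.5 + 1.6 + 1.7 + 1.2 + 0.7 + 1.7 + 1.6) / 8 = 1.3875
LCL = X̄̄ − A₃·s̄ = 21.2250 − 0.975 × 1.3875 = 19.8722

19.872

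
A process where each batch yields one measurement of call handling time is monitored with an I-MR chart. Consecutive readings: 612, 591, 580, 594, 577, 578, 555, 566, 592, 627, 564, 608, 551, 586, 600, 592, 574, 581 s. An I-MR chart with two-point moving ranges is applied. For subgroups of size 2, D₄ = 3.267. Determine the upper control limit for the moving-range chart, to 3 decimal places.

77.831

Moving ranges: 21, 11, 14, 17, 1, 23, 11, 26, 35, 63, 44, 57, 35, 14, 8, 18, 7; M̄R̄ = 405.0000 / 17 = 23.8235
UCL_MR = D₄·M̄R̄ = 3.267 × 23.8235 = 77.8315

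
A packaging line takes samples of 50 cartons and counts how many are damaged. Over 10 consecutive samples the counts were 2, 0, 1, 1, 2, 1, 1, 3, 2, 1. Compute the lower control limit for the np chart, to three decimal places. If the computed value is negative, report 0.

0.000

p̄ = Σdᵢ / (k·n) = 14 / (10 × 50) = 0.02800
LCL = np̄ − 3·√(np̄(1−p̄)) = 1.4000 − 3 × 1.1665 = -2.0996 → 0 (negative, so LCL = 0)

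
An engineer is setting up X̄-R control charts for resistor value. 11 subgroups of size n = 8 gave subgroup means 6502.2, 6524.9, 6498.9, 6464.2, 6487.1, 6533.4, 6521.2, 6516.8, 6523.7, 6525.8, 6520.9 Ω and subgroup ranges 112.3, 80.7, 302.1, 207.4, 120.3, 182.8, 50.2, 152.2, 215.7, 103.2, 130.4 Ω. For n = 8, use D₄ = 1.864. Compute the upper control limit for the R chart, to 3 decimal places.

R̄ = (112.3 + 80.7 + 302.1 + 207.4 + 120.3 + 182.8 + 50.2 + 152.2 + 215.7 + 103.2 + 130.4) / 11 = 1657.3000 / 11 = 150.6636
UCL_R = D₄·R̄ = 1.864 × 150.6636 = 280.8370

280.837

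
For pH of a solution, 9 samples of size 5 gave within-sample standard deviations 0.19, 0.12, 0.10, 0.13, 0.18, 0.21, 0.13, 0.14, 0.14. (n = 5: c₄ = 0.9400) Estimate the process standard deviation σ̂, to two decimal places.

s̄ = (0.19 + 0.12 + 0.10 + 0.13 + 0.18 + 0.21 + 0.13 + 0.14 + 0.14) / 9 = 0.1489
σ̂ = s̄ / c₄ = 0.1489 / 0.9400 = 0.1584

0.16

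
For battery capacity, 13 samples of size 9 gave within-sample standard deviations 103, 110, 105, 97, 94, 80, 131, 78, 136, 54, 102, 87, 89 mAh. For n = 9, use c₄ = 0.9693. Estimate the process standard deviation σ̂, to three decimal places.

100.469

s̄ = (103 + 110 + 105 + 97 + 94 + 80 + 131 + 78 + 136 + 54 + 102 + 87 + 89) / 13 = 97.3846
σ̂ = s̄ / c₄ = 97.3846 / 0.9693 = 100.4690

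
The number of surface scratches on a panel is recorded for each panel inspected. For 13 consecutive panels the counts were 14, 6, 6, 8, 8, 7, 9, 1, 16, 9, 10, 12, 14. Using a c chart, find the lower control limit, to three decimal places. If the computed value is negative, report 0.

0.116

c̄ = (14 + 6 + 6 + 8 + 8 + 7 + 9 + 1 + 16 + 9 + 10 + 12 + 14) / 13 = 120 / 13 = 9.2308
LCL = c̄ − 3√c̄ = 9.2308 − 3 × 3.0382 = 0.1161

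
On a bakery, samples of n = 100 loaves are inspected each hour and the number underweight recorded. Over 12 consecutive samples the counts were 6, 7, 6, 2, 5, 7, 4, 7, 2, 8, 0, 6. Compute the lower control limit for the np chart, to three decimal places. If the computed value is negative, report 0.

p̄ = Σdᵢ / (k·n) = 60 / (12 × 100) = 0.05000
LCL = np̄ − 3·√(np̄(1−p̄)) = 5.0000 − 3 × 2.1794 = -1.5383 → 0 (negative, so LCL = 0)

0.000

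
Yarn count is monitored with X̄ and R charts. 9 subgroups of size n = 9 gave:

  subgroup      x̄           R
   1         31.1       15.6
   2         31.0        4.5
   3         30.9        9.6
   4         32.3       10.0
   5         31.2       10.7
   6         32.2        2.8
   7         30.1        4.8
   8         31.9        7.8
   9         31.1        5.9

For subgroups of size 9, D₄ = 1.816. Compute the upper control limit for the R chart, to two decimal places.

R̄ = (15.6 + 4.5 + 9.6 + 10.0 + 10.7 + 2.8 + 4.8 + 7.8 + 5.9) / 9 = 71.7000 / 9 = 7.9667
UCL_R = D₄·R̄ = 1.816 × 7.9667 = 14.4675

14.47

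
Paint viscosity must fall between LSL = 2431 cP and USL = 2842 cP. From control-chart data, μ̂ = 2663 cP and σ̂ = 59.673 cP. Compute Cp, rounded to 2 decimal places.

Cp = (USL − LSL) / (6σ̂) = (2842 − 2431) / (6 × 59.673) = 411.0000 / 358.0380 = 1.1479

1.15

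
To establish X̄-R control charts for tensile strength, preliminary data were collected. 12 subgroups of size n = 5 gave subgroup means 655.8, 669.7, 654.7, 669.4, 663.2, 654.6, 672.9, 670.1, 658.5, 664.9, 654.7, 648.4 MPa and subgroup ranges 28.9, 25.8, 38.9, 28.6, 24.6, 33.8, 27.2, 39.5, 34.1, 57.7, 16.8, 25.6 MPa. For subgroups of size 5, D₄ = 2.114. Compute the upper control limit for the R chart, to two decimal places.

R̄ = (28.9 + 25.8 + 38.9 + 28.6 + 24.6 + 33.8 + 27.2 + 39.5 + 34.1 + 57.7 + 16.8 + 25.6) / 12 = 381.5000 / 12 = 31.7917
UCL_R = D₄·R̄ = 2.114 × 31.7917 = 67.2076

67.21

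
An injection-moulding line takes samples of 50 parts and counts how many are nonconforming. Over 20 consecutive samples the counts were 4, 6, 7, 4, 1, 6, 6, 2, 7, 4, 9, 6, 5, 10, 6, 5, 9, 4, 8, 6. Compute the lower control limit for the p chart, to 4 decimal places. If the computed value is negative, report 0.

0.0000

p̄ = Σdᵢ / (k·n) = 115 / (20 × 50) = 0.11500
LCL = p̄ − 3·√(p̄(1−p̄)/n) = 0.11500 − 3 × 0.04512 = -0.02035 → 0 (negative, so LCL = 0)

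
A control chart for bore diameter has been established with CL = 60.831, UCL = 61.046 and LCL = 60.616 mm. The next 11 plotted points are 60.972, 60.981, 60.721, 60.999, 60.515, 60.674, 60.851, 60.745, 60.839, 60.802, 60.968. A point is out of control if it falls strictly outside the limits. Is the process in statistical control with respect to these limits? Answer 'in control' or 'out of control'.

out of control

Compare each point to [60.616, 61.046]: sample 5 = 60.515 < LCL.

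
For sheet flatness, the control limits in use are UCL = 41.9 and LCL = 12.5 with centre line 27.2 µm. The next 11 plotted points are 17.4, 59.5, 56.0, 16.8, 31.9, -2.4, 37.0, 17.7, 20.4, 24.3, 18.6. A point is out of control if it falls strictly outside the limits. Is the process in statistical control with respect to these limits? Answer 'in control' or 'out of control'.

out of control

Compare each point to [12.5, 41.9]: sample 2 = 59.5 > UCL; sample 3 = 56.0 > UCL; sample 6 = -2.4 < LCL.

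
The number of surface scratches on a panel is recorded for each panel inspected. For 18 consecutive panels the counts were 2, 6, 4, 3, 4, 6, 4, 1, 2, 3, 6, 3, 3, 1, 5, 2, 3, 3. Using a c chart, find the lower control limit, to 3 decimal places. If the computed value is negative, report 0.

0.000

c̄ = (2 + 6 + 4 + 3 + 4 + 6 + 4 + 1 + 2 + 3 + 6 + 3 + 3 + 1 + 5 + 2 + 3 + 3) / 18 = 61 / 18 = 3.3889
LCL = c̄ − 3√c̄ = 3.3889 − 3 × 1.8409 = -2.1338 → 0 (cannot be negative)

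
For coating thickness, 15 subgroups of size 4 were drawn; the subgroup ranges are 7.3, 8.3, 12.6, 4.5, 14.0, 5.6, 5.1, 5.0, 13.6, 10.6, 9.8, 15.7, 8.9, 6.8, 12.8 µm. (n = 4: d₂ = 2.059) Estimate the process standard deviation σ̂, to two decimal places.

4.55

R̄ = (7.3 + 8.3 + 12.6 + 4.5 + 14.0 + 5.6 + 5.1 + 5.0 + 13.6 + 10.6 + 9.8 + 15.7 + 8.9 + 6.8 + 12.8) / 15 = 9.3733
σ̂ = R̄ / d₂ = 9.3733 / 2.059 = 4.5524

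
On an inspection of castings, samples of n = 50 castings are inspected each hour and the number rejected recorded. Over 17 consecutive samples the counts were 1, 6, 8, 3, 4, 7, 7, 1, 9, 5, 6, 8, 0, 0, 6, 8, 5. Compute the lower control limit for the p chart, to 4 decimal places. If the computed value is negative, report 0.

0.0000

p̄ = Σdᵢ / (k·n) = 84 / (17 × 50) = 0.09882
LCL = p̄ − 3·√(p̄(1−p̄)/n) = 0.09882 − 3 × 0.04220 = -0.02779 → 0 (negative, so LCL = 0)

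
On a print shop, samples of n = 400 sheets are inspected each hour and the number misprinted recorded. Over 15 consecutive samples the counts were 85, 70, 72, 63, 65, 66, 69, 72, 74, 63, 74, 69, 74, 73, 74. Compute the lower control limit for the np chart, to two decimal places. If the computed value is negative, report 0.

p̄ = Σdᵢ / (k·n) = 1063 / (15 × 400) = 0.17717
LCL = np̄ − 3·√(np̄(1−p̄)) = 70.8667 − 3 × 7.6362 = 47.9581

47.96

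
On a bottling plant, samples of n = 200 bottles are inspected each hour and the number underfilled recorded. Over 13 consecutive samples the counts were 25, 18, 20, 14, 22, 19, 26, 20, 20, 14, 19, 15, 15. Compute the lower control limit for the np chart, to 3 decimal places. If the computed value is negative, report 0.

6.560

p̄ = Σdᵢ / (k·n) = 247 / (13 × 200) = 0.09500
LCL = np̄ − 3·√(np̄(1−p̄)) = 19.0000 − 3 × 4.1467 = 6.5599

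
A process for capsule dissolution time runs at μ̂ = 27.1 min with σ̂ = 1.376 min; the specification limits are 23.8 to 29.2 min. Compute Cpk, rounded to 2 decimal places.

0.51

Cpu = (USL − μ̂) / (3σ̂) = (29.2 − 27.1) / (3 × 1.376) = 0.5087; Cpl = (μ̂ − LSL) / (3σ̂) = (27.1 − 23.8) / (3 × 1.376) = 0.7994; Cpk = min(Cpu, Cpl) = 0.5087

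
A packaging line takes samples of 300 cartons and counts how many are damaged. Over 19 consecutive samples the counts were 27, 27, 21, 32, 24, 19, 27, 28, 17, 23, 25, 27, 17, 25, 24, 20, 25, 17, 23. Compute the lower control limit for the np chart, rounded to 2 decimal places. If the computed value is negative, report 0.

p̄ = Σdᵢ / (k·n) = 448 / (19 × 300) = 0.07860
LCL = np̄ − 3·√(np̄(1−p̄)) = 23.5789 − 3 × 4.6611 = 9.5957

9.60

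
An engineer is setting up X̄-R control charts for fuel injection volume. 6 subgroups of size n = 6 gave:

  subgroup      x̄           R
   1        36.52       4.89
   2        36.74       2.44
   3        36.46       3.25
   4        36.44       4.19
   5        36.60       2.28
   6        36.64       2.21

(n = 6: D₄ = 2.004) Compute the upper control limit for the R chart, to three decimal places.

6.433

R̄ = (4.89 + 2.44 + 3.25 + 4.19 + 2.28 + 2.21) / 6 = 19.2600 / 6 = 3.2100
UCL_R = D₄·R̄ = 2.004 × 3.2100 = 6.4328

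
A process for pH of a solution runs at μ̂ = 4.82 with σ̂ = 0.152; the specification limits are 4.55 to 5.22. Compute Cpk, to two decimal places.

0.59

Cpu = (USL − μ̂) / (3σ̂) = (5.22 − 4.82) / (3 × 0.152) = 0.8772; Cpl = (μ̂ − LSL) / (3σ̂) = (4.82 − 4.55) / (3 × 0.152) = 0.5921; Cpk = min(Cpu, Cpl) = 0.5921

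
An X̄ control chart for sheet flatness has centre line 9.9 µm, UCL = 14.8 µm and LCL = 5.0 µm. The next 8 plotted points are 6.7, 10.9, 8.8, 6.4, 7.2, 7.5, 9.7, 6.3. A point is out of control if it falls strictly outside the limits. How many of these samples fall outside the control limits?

All 8 points lie within [5.0, 14.8].

0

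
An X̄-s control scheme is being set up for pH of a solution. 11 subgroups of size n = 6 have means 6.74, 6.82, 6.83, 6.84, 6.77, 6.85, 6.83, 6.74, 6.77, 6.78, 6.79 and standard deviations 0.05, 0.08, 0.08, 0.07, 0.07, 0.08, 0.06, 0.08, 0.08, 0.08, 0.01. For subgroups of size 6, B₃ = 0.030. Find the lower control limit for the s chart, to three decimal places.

0.002

s̄ = (0.05 + 0.08 + 0.08 + 0.07 + 0.07 + 0.08 + 0.06 + 0.08 + 0.08 + 0.08 + 0.01) / 11 = 0.0673
LCL_s = B₃·s̄ = 0.030 × 0.0673 = 0.0020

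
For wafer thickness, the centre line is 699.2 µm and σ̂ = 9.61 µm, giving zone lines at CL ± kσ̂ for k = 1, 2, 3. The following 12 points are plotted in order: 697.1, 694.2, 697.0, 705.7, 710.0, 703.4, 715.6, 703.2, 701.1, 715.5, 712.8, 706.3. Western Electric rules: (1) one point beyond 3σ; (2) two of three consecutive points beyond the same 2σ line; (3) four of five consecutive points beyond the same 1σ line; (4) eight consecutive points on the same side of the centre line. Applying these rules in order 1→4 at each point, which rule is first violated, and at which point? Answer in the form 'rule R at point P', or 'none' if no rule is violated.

Zone of each point (C = within 1σ̂, B = 1σ̂–2σ̂, A = 2σ̂–3σ̂, * = beyond 3σ̂; sign = side of CL): 1:-C, 2:-C, 3:-C, 4:+C, 5:+B, 6:+C, 7:+B, 8:+C, 9:+C, 10:+B, 11:+B, 12:+C
Rule 4 (eight consecutive points on the same side of the centre line) is satisfied at point 11.

rule 4 at point 11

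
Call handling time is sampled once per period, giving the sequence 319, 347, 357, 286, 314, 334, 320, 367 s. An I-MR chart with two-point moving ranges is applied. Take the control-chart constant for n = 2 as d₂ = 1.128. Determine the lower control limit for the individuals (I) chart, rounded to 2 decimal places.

X̄ = (319 + 347 + 357 + 286 + 314 + 334 + 320 + 367) / 8 = 330.5000
Moving ranges: 28, 10, 71, 28, 20, 14, 47; M̄R̄ = 218.0000 / 7 = 31.1429
LCL = X̄ − 3·M̄R̄/d₂ = 330.5000 − 3 × 31.1429 / 1.128 = 247.6733

247.67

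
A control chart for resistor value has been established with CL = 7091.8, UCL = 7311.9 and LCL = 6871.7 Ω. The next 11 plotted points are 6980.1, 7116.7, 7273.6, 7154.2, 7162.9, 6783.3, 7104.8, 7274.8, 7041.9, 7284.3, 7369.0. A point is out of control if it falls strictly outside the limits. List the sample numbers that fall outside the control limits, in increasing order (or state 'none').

6, 11

Compare each point to [6871.7, 7311.9]: sample 6 = 6783.3 < LCL; sample 11 = 7369.0 > UCL.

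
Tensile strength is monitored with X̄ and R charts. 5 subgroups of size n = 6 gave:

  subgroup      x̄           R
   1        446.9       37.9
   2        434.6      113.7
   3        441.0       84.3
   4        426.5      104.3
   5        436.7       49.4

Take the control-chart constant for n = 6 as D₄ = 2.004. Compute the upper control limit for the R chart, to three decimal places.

R̄ = (37.9 + 113.7 + 84.3 + 104.3 + 49.4) / 5 = 389.6000 / 5 = 77.9200
UCL_R = D₄·R̄ = 2.004 × 77.9200 = 156.1517

156.152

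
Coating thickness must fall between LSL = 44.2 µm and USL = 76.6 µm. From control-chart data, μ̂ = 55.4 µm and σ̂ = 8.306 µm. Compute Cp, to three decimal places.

Cp = (USL − LSL) / (6σ̂) = (76.6 − 44.2) / (6 × 8.306) = 32.4000 / 49.8360 = 0.6501

0.650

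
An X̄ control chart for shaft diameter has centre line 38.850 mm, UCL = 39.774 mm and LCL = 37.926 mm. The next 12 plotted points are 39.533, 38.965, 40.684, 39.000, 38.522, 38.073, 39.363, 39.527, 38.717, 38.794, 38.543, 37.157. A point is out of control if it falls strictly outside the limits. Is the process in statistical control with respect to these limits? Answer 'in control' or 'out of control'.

Compare each point to [37.926, 39.774]: sample 3 = 40.684 > UCL; sample 12 = 37.157 < LCL.

out of control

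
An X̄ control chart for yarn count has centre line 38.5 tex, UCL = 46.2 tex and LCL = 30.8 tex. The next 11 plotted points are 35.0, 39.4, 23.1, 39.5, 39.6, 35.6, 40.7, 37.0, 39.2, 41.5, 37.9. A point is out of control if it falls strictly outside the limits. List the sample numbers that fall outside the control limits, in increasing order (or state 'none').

Compare each point to [30.8, 46.2]: sample 3 = 23.1 < LCL.

3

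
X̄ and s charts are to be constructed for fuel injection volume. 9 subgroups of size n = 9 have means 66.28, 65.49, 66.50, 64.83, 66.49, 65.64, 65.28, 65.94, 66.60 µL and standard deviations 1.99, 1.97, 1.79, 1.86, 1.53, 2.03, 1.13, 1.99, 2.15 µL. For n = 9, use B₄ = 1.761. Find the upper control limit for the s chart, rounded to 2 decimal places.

s̄ = (1.99 + 1.97 + 1.79 + 1.86 + 1.53 + 2.03 + 1.13 + 1.99 + 2.15) / 9 = 1.8267
UCL_s = B₄·s̄ = 1.761 × 1.8267 = 3.2168

3.22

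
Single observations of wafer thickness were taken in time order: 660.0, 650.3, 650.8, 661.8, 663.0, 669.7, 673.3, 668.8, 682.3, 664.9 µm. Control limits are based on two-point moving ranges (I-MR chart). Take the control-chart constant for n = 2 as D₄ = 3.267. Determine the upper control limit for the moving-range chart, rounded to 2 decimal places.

24.72

Moving ranges: 9.7, 0.5, 11.0, 1.2, 6.7, 3.6, 4.5, 13.5, 17.4; M̄R̄ = 68.1000 / 9 = 7.5667
UCL_MR = D₄·M̄R̄ = 3.267 × 7.5667 = 24.7203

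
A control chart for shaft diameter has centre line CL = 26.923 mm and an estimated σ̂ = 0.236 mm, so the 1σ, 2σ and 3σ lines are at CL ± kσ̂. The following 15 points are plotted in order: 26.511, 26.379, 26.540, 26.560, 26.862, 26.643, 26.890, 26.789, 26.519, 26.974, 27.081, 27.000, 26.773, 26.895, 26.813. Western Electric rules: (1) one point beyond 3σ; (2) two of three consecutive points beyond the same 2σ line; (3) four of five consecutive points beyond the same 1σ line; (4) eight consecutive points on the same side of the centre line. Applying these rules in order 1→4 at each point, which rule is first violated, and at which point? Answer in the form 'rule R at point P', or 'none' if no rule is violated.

rule 3 at point 4

Zone of each point (C = within 1σ̂, B = 1σ̂–2σ̂, A = 2σ̂–3σ̂, * = beyond 3σ̂; sign = side of CL): 1:-B, 2:-A, 3:-B, 4:-B, 5:-C, 6:-B, 7:-C, 8:-C, 9:-B, 10:+C, 11:+C, 12:+C, 13:-C, 14:-C, 15:-C
Rule 3 (four of five consecutive points beyond the same 1σ limit) is satisfied at point 4.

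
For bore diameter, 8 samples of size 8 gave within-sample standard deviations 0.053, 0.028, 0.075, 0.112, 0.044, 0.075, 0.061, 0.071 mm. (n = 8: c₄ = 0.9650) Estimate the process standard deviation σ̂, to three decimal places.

0.067

s̄ = (0.053 + 0.028 + 0.075 + 0.112 + 0.044 + 0.075 + 0.061 + 0.071) / 8 = 0.0649
σ̂ = s̄ / c₄ = 0.0649 / 0.9650 = 0.0672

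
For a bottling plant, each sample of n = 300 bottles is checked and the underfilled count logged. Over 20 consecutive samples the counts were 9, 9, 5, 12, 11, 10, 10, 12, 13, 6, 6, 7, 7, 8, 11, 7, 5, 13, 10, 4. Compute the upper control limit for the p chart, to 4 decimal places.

0.0583

p̄ = Σdᵢ / (k·n) = 175 / (20 × 300) = 0.02917
UCL = p̄ + 3·√(p̄(1−p̄)/n) = 0.02917 + 3 × √(0.02917×0.97083/300) = 0.02917 + 3 × 0.00972 = 0.05831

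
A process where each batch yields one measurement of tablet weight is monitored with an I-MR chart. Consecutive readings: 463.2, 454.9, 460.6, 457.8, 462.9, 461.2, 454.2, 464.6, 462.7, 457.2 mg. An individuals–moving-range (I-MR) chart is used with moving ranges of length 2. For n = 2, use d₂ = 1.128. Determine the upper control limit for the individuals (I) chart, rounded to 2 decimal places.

X̄ = (463.2 + 454.9 + 460.6 + 457.8 + 462.9 + 461.2 + 454.2 + 464.6 + 462.7 + 457.2) / 10 = 459.9300
Moving ranges: 8.3, 5.7, 2.8, 5.1, 1.7, 7.0, 10.4, 1.9, 5.5; M̄R̄ = 48.4000 / 9 = 5.3778
UCL = X̄ + 3·M̄R̄/d₂ = 459.9300 + 3 × 5.3778 / 1.128 = 474.2326

474.23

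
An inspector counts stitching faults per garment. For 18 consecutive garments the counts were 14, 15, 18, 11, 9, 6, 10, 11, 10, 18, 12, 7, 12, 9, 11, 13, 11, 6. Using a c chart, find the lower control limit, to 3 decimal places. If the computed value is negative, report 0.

c̄ = (14 + 15 + 18 + 11 + 9 + 6 + 10 + 11 + 10 + 18 + 12 + 7 + 12 + 9 + 11 + 13 + 11 + 6) / 18 = 203 / 18 = 11.2778
LCL = c̄ − 3√c̄ = 11.2778 − 3 × 3.3582 = 1.2031

1.203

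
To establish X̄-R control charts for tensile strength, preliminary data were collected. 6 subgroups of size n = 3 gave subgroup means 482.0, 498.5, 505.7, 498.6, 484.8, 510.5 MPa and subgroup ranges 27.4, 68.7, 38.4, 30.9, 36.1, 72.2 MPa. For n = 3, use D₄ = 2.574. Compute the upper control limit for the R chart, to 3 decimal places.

R̄ = (27.4 + 68.7 + 38.4 + 30.9 + 36.1 + 72.2) / 6 = 273.7000 / 6 = 45.6167
UCL_R = D₄·R̄ = 2.574 × 45.6167 = 117.4173

117.417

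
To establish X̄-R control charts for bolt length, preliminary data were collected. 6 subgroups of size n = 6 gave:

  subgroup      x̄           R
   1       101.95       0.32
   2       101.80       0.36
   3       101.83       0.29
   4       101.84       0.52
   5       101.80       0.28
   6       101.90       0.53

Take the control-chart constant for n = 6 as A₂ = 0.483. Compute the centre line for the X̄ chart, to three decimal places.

101.853

X̄̄ = (101.95 + 101.80 + 101.83 + 101.84 + 101.80 + 101.90) / 6 = 611.1200 / 6 = 101.8533
CL = X̄̄ = 101.8533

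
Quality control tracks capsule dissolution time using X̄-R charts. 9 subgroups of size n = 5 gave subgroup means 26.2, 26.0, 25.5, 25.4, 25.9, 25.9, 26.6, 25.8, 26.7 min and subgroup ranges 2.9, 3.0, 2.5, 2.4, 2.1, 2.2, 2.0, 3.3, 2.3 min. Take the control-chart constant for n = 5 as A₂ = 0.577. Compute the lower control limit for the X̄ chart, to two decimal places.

24.54

X̄̄ = (26.2 + 26.0 + 25.5 + 25.4 + 25.9 + 25.9 + 26.6 + 25.8 + 26.7) / 9 = 234.0000 / 9 = 26.0000
R̄ = (2.9 + 3.0 + 2.5 + 2.4 + 2.1 + 2.2 + 2.0 + 3.3 + 2.3) / 9 = 22.7000 / 9 = 2.5222
LCL = X̄̄ − A₂·R̄ = 26.0000 − 0.577 × 2.5222 = 24.5447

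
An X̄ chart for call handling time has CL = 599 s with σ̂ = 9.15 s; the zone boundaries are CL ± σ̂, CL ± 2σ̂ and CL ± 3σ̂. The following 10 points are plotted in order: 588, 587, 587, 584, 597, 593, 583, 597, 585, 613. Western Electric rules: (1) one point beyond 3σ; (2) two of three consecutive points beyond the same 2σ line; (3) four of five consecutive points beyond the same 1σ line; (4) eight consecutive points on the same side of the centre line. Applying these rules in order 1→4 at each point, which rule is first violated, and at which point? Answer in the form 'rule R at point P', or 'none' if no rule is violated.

rule 3 at point 4

Zone of each point (C = within 1σ̂, B = 1σ̂–2σ̂, A = 2σ̂–3σ̂, * = beyond 3σ̂; sign = side of CL): 1:-B, 2:-B, 3:-B, 4:-B, 5:-C, 6:-C, 7:-B, 8:-C, 9:-B, 10:+B
Rule 3 (four of five consecutive points beyond the same 1σ limit) is satisfied at point 4.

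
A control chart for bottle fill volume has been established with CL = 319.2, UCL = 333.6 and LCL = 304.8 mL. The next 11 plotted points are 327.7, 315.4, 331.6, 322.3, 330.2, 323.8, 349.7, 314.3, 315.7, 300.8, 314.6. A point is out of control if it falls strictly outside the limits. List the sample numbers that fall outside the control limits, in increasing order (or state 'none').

7, 10

Compare each point to [304.8, 333.6]: sample 7 = 349.7 > UCL; sample 10 = 300.8 < LCL.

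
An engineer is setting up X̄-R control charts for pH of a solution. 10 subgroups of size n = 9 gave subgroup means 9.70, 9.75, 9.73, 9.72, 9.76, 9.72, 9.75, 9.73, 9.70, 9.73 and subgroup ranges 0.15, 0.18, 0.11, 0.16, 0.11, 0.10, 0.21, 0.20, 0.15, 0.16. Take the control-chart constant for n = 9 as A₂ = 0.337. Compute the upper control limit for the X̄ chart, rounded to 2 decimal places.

X̄̄ = (9.70 + 9.75 + 9.73 + 9.72 + 9.76 + 9.72 + 9.75 + 9.73 + 9.70 + 9.73) / 10 = 97.2900 / 10 = 9.7290
R̄ = (0.15 + 0.18 + 0.11 + 0.16 + 0.11 + 0.10 + 0.21 + 0.20 + 0.15 + 0.16) / 10 = 1.5300 / 10 = 0.1530
UCL = X̄̄ + A₂·R̄ = 9.7290 + 0.337 × 0.1530 = 9.7806

9.78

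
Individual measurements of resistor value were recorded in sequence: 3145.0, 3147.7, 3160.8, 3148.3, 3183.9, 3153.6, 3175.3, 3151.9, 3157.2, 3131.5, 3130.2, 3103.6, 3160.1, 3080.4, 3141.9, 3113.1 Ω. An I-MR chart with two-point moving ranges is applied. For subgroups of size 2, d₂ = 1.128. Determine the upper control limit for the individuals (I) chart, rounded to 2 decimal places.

X̄ = (3145.0 + 3147.7 + 3160.8 + 3148.3 + 3183.9 + 3153.6 + 3175.3 + 3151.9 + 3157.2 + 3131.5 + 3130.2 + 3103.6 + 3160.1 + 3080.4 + 3141.9 + 3113.1) / 16 = 3142.7812
Moving ranges: 2.7, 13.1, 12.5, 35.6, 30.3, 21.7, 23.4, 5.3, 25.7, 1.3, 26.6, 56.5, 79.7, 61.5, 28.8; M̄R̄ = 424.7000 / 15 = 28.3133
UCL = X̄ + 3·M̄R̄/d₂ = 3142.7812 + 3 × 28.3133 / 1.128 = 3218.0827

3218.08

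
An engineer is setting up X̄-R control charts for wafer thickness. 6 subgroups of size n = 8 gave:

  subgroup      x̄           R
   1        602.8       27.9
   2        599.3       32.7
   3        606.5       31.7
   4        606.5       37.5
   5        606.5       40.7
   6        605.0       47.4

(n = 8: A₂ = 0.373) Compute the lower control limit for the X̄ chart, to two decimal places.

590.89

X̄̄ = (602.8 + 599.3 + 606.5 + 606.5 + 606.5 + 605.0) / 6 = 3626.6000 / 6 = 604.4333
R̄ = (27.9 + 32.7 + 31.7 + 37.5 + 40.7 + 47.4) / 6 = 217.9000 / 6 = 36.3167
LCL = X̄̄ − A₂·R̄ = 604.4333 − 0.373 × 36.3167 = 590.8872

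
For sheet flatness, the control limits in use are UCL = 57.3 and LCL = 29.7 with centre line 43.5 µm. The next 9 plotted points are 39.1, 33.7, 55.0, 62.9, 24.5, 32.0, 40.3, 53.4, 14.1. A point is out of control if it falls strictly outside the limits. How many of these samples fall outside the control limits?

3

Compare each point to [29.7, 57.3]: sample 4 = 62.9 > UCL; sample 5 = 24.5 < LCL; sample 9 = 14.1 < LCL.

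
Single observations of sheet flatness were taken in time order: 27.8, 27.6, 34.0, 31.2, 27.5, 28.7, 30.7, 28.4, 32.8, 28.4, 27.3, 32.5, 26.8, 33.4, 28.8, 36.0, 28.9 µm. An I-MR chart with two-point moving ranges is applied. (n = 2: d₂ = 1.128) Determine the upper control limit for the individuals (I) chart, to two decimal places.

40.83

X̄ = (27.8 + 27.6 + 34.0 + 31.2 + 27.5 + 28.7 + 30.7 + 28.4 + 32.8 + 28.4 + 27.3 + 32.5 + 26.8 + 33.4 + 28.8 + 36.0 + 28.9) / 17 = 30.0471
Moving ranges: 0.2, 6.4, 2.8, 3.7, 1.2, 2.0, 2.3, 4.4, 4.4, 1.1, 5.2, 5.7, 6.6, 4.6, 7.2, 7.1; M̄R̄ = 64.9000 / 16 = 4.0563
UCL = X̄ + 3·M̄R̄/d₂ = 30.0471 + 3 × 4.0563 / 1.128 = 40.8350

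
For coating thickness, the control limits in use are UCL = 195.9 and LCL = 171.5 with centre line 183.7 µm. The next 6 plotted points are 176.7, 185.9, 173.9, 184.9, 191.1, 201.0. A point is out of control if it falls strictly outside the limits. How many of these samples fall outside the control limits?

Compare each point to [171.5, 195.9]: sample 6 = 201.0 > UCL.

1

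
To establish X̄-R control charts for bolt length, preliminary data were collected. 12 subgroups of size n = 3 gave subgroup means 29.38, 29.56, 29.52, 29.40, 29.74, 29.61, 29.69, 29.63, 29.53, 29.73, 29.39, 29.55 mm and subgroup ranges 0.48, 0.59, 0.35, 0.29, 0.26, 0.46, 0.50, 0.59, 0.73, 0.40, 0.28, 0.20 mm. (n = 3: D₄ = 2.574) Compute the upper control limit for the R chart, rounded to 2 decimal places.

R̄ = (0.48 + 0.59 + 0.35 + 0.29 + 0.26 + 0.46 + 0.50 + 0.59 + 0.73 + 0.40 + 0.28 + 0.20) / 12 = 5.1300 / 12 = 0.4275
UCL_R = D₄·R̄ = 2.574 × 0.4275 = 1.1004

1.10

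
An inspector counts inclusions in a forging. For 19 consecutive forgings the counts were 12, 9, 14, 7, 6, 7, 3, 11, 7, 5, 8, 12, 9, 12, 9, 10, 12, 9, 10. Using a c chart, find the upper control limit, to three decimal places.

c̄ = (12 + 9 + 14 + 7 + 6 + 7 + 3 + 11 + 7 + 5 + 8 + 12 + 9 + 12 + 9 + 10 + 12 + 9 + 10) / 19 = 172 / 19 = 9.0526
UCL = c̄ + 3√c̄ = 9.0526 + 3 × √9.0526 = 9.0526 + 3 × 3.0088 = 18.0789

18.079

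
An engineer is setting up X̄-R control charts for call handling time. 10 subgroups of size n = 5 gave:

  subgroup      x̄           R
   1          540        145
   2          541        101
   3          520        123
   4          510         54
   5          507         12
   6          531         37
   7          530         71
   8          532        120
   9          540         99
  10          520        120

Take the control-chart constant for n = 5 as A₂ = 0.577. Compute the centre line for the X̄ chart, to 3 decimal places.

X̄̄ = (540 + 541 + 520 + 510 + 507 + 531 + 530 + 532 + 540 + 520) / 10 = 5271.0000 / 10 = 527.1000
CL = X̄̄ = 527.1000

527.100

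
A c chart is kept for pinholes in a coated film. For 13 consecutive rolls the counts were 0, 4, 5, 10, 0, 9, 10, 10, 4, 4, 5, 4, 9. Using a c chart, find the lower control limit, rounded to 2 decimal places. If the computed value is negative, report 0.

c̄ = (0 + 4 + 5 + 10 + 0 + 9 + 10 + 10 + 4 + 4 + 5 + 4 + 9) / 13 = 74 / 13 = 5.6923
LCL = c̄ − 3√c̄ = 5.6923 − 3 × 2.3859 = -1.4653 → 0 (cannot be negative)

0.00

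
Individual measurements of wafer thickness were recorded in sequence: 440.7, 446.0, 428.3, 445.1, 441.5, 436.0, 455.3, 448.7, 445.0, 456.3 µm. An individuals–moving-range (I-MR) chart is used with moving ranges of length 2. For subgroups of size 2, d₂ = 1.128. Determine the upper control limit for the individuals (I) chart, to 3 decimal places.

X̄ = (440.7 + 446.0 + 428.3 + 445.1 + 441.5 + 436.0 + 455.3 + 448.7 + 445.0 + 456.3) / 10 = 444.2900
Moving ranges: 5.3, 17.7, 16.8, 3.6, 5.5, 19.3, 6.6, 3.7, 11.3; M̄R̄ = 89.8000 / 9 = 9.9778
UCL = X̄ + 3·M̄R̄/d₂ = 444.2900 + 3 × 9.9778 / 1.128 = 470.8266

470.827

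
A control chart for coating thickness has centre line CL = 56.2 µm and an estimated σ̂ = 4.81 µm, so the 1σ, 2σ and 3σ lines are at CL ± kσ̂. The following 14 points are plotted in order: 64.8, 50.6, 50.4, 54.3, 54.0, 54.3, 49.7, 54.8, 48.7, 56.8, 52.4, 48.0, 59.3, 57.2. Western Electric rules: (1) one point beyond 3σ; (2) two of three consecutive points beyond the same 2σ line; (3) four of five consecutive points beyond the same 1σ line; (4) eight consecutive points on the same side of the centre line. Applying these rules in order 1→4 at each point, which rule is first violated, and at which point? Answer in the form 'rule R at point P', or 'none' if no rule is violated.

Zone of each point (C = within 1σ̂, B = 1σ̂–2σ̂, A = 2σ̂–3σ̂, * = beyond 3σ̂; sign = side of CL): 1:+B, 2:-B, 3:-B, 4:-C, 5:-C, 6:-C, 7:-B, 8:-C, 9:-B, 10:+C, 11:-C, 12:-B, 13:+C, 14:+C
Rule 4 (eight consecutive points on the same side of the centre line) is satisfied at point 9.

rule 4 at point 9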